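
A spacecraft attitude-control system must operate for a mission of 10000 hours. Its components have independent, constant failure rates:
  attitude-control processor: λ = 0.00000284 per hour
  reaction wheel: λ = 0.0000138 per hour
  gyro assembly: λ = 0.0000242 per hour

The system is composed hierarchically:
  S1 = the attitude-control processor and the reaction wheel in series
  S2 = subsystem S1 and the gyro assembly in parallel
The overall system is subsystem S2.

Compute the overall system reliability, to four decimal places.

R(attitude-control processor) = exp(−0.00000284 × 10000) = 0.971999
R(reaction wheel) = exp(−0.0000138 × 10000) = 0.871099
R(gyro assembly) = exp(−0.0000242 × 10000) = 0.785056
Series (attitude-control processor and reaction wheel): 0.971999 × 0.871099 = 0.846707
Parallel ([0.846707] and gyro assembly): 1 − (1 − 0.846707)(1 − 0.785056) = 0.9671

0.9671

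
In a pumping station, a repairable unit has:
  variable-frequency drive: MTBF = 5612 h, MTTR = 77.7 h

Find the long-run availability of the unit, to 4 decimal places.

0.9863

A(variable-frequency drive) = MTBF/(MTBF+MTTR) = 5612/(5612+77.7) = 0.9863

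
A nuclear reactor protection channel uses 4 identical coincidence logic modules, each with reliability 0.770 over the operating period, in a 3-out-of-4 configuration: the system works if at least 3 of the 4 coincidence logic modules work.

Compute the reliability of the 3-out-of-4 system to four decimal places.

R = Σ_{i=3}^{4} C(4,i) p^i (1−p)^{4−i} with p = 0.770
C(4,3)·0.770^3·0.230^1 = 0.420010
C(4,4)·0.770^4·0.230^0 = 0.351530
Sum = 0.7715

0.7715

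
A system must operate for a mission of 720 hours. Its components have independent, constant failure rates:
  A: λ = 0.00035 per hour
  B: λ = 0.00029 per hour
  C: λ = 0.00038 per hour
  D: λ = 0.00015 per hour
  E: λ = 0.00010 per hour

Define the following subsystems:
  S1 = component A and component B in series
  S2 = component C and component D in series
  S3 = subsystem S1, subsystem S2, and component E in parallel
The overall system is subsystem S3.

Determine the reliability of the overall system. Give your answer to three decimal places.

0.992

R(A) = exp(−0.00035 × 720) = 0.77724
R(B) = exp(−0.00029 × 720) = 0.81156
R(C) = exp(−0.00038 × 720) = 0.76064
R(D) = exp(−0.00015 × 720) = 0.89763
R(E) = exp(−0.00010 × 720) = 0.93053
Series (A and B): 0.77724 × 0.81156 = 0.63078
Series (C and D): 0.76064 × 0.89763 = 0.68277
Parallel ([0.63078], [0.68277], and E): 1 − (1 − 0.63078)(1 − 0.68277)(1 − 0.93053) = 0.992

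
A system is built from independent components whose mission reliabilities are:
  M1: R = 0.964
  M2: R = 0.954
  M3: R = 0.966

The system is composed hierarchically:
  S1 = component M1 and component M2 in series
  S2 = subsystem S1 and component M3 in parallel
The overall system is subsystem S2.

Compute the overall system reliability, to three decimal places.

0.997

Series (M1 and M2): 0.96400 × 0.95400 = 0.91966
Parallel ([0.91966] and M3): 1 − (1 − 0.91966)(1 − 0.96600) = 0.997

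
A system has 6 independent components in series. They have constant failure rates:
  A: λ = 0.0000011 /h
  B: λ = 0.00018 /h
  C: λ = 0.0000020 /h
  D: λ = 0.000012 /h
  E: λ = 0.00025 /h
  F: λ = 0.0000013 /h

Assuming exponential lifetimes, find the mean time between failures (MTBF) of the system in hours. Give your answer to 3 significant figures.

2240

Series of exponential components: λ_sys = Σ λ_i
λ_sys = 0.0000011 + 0.00018 + 0.0000020 + 0.000012 + 0.00025 + 0.0000013 = 4.4640e-04 /h
MTBF = 1 / λ_sys = 2240 h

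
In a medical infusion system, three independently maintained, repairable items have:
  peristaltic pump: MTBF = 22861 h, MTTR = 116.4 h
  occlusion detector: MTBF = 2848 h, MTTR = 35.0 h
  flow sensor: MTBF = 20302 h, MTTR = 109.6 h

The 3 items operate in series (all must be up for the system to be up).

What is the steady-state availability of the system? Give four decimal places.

A(peristaltic pump) = MTBF/(MTBF+MTTR) = 22861/(22861+116.4) = 0.994934
A(occlusion detector) = MTBF/(MTBF+MTTR) = 2848/(2848+35.0) = 0.987860
A(flow sensor) = MTBF/(MTBF+MTTR) = 20302/(20302+109.6) = 0.994631
Series availability: 0.994934 × 0.987860 × 0.994631 = 0.9776

0.9776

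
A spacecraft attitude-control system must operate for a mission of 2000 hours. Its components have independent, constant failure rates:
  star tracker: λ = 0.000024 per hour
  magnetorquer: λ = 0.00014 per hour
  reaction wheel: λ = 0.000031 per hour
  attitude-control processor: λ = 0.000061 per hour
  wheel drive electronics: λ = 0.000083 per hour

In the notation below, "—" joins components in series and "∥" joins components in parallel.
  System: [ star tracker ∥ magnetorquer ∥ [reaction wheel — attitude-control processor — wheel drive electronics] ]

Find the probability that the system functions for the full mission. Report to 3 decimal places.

0.997

R(star tracker) = exp(−0.000024 × 2000) = 0.95313
R(magnetorquer) = exp(−0.00014 × 2000) = 0.75578
R(reaction wheel) = exp(−0.000031 × 2000) = 0.93988
R(attitude-control processor) = exp(−0.000061 × 2000) = 0.88515
R(wheel drive electronics) = exp(−0.000083 × 2000) = 0.84705
Series (reaction wheel, attitude-control processor, and wheel drive electronics): 0.93988 × 0.88515 × 0.84705 = 0.70469
Parallel (star tracker, magnetorquer, and [0.70469]): 1 − (1 − 0.95313)(1 − 0.75578)(1 − 0.70469) = 0.997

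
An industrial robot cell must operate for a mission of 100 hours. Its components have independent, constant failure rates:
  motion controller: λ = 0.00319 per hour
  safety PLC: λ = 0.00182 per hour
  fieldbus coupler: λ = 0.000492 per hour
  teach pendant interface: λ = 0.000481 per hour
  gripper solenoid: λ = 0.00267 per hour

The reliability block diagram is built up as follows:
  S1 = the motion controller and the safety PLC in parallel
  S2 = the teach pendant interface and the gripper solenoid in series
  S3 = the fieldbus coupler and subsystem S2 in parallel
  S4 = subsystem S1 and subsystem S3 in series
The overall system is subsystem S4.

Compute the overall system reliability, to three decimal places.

R(motion controller) = exp(−0.00319 × 100) = 0.72688
R(safety PLC) = exp(−0.00182 × 100) = 0.83360
R(fieldbus coupler) = exp(−0.000492 × 100) = 0.95199
R(teach pendant interface) = exp(−0.000481 × 100) = 0.95304
R(gripper solenoid) = exp(−0.00267 × 100) = 0.76567
Parallel (motion controller and safety PLC): 1 − (1 − 0.72688)(1 − 0.83360) = 0.95455
Series (teach pendant interface and gripper solenoid): 0.95304 × 0.76567 = 0.72971
Parallel (fieldbus coupler and [0.72971]): 1 − (1 − 0.95199)(1 − 0.72971) = 0.98702
Series ([0.95455] and [0.98702]): 0.95455 × 0.98702 = 0.942

0.942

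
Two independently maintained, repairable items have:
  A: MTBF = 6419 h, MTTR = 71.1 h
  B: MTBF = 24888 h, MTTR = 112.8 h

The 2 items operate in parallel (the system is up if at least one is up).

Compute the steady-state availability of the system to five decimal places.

A(A) = MTBF/(MTBF+MTTR) = 6419/(6419+71.1) = 0.989045
A(B) = MTBF/(MTBF+MTTR) = 24888/(24888+112.8) = 0.995488
Parallel availability: 1 − (1 − 0.989045)(1 − 0.995488) = 0.99995

0.99995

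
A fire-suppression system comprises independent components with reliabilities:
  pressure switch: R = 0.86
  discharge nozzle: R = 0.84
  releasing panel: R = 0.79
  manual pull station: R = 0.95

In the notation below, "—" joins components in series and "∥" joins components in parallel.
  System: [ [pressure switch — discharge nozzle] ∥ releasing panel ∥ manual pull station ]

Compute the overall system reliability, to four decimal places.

Series (pressure switch and discharge nozzle): 0.860000 × 0.840000 = 0.722400
Parallel ([0.722400], releasing panel, and manual pull station): 1 − (1 − 0.722400)(1 − 0.790000)(1 − 0.950000) = 0.9971

0.9971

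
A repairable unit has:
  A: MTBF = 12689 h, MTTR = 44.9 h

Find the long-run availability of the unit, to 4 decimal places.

A(A) = MTBF/(MTBF+MTTR) = 12689/(12689+44.9) = 0.9965

0.9965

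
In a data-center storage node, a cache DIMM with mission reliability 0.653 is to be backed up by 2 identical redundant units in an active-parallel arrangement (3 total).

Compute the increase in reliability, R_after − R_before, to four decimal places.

0.3052

R_before = 0.653
R_after = 1 − (1 − 0.653)^3 = 0.9582
ΔR = 0.9582 − 0.653 = 0.3052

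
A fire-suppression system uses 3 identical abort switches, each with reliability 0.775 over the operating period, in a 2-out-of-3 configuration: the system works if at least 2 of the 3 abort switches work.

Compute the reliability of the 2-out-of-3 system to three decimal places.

R = Σ_{i=2}^{3} C(3,i) p^i (1−p)^{3−i} with p = 0.775
C(3,2)·0.775^2·0.225^1 = 0.40542
C(3,3)·0.775^3·0.225^0 = 0.46548
Sum = 0.871

0.871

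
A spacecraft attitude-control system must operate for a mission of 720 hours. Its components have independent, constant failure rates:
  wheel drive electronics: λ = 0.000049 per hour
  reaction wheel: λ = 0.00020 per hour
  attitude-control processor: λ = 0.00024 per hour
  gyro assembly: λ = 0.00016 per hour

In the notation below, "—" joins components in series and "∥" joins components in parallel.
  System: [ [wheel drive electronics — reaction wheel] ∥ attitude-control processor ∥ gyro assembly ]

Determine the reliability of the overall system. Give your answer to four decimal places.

0.9972

R(wheel drive electronics) = exp(−0.000049 × 720) = 0.965335
R(reaction wheel) = exp(−0.00020 × 720) = 0.865888
R(attitude-control processor) = exp(−0.00024 × 720) = 0.841306
R(gyro assembly) = exp(−0.00016 × 720) = 0.891188
Series (wheel drive electronics and reaction wheel): 0.965335 × 0.865888 = 0.835872
Parallel ([0.835872], attitude-control processor, and gyro assembly): 1 − (1 − 0.835872)(1 − 0.841306)(1 − 0.891188) = 0.9972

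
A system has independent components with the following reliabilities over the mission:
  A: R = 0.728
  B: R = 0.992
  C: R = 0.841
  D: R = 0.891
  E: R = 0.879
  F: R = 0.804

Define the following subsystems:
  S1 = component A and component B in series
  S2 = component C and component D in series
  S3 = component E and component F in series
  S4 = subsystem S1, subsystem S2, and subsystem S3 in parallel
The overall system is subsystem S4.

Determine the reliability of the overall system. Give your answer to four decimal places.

0.9796

Series (A and B): 0.728000 × 0.992000 = 0.722176
Series (C and D): 0.841000 × 0.891000 = 0.749331
Series (E and F): 0.879000 × 0.804000 = 0.706716
Parallel ([0.722176], [0.749331], and [0.706716]): 1 − (1 − 0.722176)(1 − 0.749331)(1 − 0.706716) = 0.9796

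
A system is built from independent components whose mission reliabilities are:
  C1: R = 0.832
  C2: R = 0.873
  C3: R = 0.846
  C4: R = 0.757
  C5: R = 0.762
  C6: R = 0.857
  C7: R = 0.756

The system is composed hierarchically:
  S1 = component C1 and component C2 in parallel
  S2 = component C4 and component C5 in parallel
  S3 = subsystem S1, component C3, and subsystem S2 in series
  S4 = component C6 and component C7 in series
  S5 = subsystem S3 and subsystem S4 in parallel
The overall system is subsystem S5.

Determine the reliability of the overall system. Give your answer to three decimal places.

Parallel (C1 and C2): 1 − (1 − 0.83200)(1 − 0.87300) = 0.97866
Parallel (C4 and C5): 1 − (1 − 0.75700)(1 − 0.76200) = 0.94217
Series ([0.97866], C3, and [0.94217]): 0.97866 × 0.84600 × 0.94217 = 0.78007
Series (C6 and C7): 0.85700 × 0.75600 = 0.64789
Parallel ([0.78007] and [0.64789]): 1 − (1 − 0.78007)(1 − 0.64789) = 0.923

0.923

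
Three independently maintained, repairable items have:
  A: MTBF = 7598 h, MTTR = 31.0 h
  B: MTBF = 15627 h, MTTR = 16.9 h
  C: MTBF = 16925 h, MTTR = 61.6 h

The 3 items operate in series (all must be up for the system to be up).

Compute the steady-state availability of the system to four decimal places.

A(A) = MTBF/(MTBF+MTTR) = 7598/(7598+31.0) = 0.995937
A(B) = MTBF/(MTBF+MTTR) = 15627/(15627+16.9) = 0.998920
A(C) = MTBF/(MTBF+MTTR) = 16925/(16925+61.6) = 0.996374
Series availability: 0.995937 × 0.998920 × 0.996374 = 0.9913

0.9913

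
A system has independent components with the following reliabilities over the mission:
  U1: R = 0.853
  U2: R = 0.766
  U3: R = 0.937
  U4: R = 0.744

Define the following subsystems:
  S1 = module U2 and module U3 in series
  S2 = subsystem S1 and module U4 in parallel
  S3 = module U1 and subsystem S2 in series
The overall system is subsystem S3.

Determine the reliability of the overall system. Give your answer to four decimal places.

Series (U2 and U3): 0.766000 × 0.937000 = 0.717742
Parallel ([0.717742] and U4): 1 − (1 − 0.717742)(1 − 0.744000) = 0.927742
Series (U1 and [0.927742]): 0.853000 × 0.927742 = 0.7914

0.7914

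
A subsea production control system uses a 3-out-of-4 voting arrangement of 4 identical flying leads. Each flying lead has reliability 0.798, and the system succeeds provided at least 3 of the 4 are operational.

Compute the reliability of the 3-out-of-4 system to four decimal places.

0.8161

R = Σ_{i=3}^{4} C(4,i) p^i (1−p)^{4−i} with p = 0.798
C(4,3)·0.798^3·0.202^1 = 0.410601
C(4,4)·0.798^4·0.202^0 = 0.405519
Sum = 0.8161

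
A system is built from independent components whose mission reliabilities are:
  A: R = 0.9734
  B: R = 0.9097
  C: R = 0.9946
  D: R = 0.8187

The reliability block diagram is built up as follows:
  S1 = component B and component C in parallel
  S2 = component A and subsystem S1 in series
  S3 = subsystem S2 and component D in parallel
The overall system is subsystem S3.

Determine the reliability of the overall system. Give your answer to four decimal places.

Parallel (B and C): 1 − (1 − 0.909700)(1 − 0.994600) = 0.999512
Series (A and [0.999512]): 0.973400 × 0.999512 = 0.972925
Parallel ([0.972925] and D): 1 − (1 − 0.972925)(1 − 0.818700) = 0.9951

0.9951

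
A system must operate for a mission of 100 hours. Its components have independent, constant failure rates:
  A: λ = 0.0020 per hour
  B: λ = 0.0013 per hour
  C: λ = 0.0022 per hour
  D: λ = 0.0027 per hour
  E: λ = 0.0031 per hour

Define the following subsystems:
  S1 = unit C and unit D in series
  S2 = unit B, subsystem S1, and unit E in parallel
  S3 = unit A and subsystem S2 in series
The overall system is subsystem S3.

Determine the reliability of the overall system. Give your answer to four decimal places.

0.8084

R(A) = exp(−0.0020 × 100) = 0.818731
R(B) = exp(−0.0013 × 100) = 0.878095
R(C) = exp(−0.0022 × 100) = 0.802519
R(D) = exp(−0.0027 × 100) = 0.763379
R(E) = exp(−0.0031 × 100) = 0.733447
Series (C and D): 0.802519 × 0.763379 = 0.612626
Parallel (B, [0.612626], and E): 1 − (1 − 0.878095)(1 − 0.612626)(1 − 0.733447) = 0.987413
Series (A and [0.987413]): 0.818731 × 0.987413 = 0.8084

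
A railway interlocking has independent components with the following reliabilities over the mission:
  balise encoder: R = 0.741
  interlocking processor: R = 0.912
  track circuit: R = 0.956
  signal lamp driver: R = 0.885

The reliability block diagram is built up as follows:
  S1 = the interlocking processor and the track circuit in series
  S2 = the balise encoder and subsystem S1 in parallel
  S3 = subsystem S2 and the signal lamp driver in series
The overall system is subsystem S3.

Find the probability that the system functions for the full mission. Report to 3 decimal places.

0.856

Series (interlocking processor and track circuit): 0.91200 × 0.95600 = 0.87187
Parallel (balise encoder and [0.87187]): 1 − (1 − 0.74100)(1 − 0.87187) = 0.96681
Series ([0.96681] and signal lamp driver): 0.96681 × 0.88500 = 0.856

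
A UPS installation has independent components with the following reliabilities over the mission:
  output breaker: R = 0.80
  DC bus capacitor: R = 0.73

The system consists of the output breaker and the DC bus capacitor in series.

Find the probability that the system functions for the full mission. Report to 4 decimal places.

0.5840

Series (output breaker and DC bus capacitor): 0.800000 × 0.730000 = 0.5840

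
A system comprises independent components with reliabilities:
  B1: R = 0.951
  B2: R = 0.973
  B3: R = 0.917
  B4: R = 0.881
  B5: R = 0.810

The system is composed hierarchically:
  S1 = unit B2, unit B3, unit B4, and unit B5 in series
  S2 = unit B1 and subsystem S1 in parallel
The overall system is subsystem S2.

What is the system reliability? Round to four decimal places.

0.9822

Series (B2, B3, B4, and B5): 0.973000 × 0.917000 × 0.881000 × 0.810000 = 0.636712
Parallel (B1 and [0.636712]): 1 − (1 − 0.951000)(1 − 0.636712) = 0.9822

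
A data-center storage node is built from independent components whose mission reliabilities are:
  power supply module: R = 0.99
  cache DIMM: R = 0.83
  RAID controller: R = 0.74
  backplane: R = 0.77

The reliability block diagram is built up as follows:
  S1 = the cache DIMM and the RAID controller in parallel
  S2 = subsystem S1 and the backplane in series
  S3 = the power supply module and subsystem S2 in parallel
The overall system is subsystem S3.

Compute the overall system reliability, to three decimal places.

Parallel (cache DIMM and RAID controller): 1 − (1 − 0.83000)(1 − 0.74000) = 0.95580
Series ([0.95580] and backplane): 0.95580 × 0.77000 = 0.73597
Parallel (power supply module and [0.73597]): 1 − (1 − 0.99000)(1 − 0.73597) = 0.997

0.997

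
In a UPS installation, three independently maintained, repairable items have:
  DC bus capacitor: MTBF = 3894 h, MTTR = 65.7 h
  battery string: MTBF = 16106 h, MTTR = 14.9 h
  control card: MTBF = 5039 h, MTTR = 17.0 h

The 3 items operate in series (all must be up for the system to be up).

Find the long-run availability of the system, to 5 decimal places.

0.97920

A(DC bus capacitor) = MTBF/(MTBF+MTTR) = 3894/(3894+65.7) = 0.983408
A(battery string) = MTBF/(MTBF+MTTR) = 16106/(16106+14.9) = 0.999076
A(control card) = MTBF/(MTBF+MTTR) = 5039/(5039+17.0) = 0.996638
Series availability: 0.983408 × 0.999076 × 0.996638 = 0.97920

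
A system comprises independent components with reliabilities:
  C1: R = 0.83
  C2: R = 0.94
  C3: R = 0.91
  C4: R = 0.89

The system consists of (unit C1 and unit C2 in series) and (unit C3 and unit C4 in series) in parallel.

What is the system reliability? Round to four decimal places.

Series (C1 and C2): 0.830000 × 0.940000 = 0.780200
Series (C3 and C4): 0.910000 × 0.890000 = 0.809900
Parallel ([0.780200] and [0.809900]): 1 − (1 − 0.780200)(1 − 0.809900) = 0.9582

0.9582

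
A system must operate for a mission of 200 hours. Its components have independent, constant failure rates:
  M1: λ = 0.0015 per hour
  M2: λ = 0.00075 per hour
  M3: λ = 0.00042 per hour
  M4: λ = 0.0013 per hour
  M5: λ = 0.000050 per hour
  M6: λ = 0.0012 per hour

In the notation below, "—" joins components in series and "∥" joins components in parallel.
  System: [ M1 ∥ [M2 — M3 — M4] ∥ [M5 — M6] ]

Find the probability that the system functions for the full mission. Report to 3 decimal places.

0.978

R(M1) = exp(−0.0015 × 200) = 0.74082
R(M2) = exp(−0.00075 × 200) = 0.86071
R(M3) = exp(−0.00042 × 200) = 0.91943
R(M4) = exp(−0.0013 × 200) = 0.77105
R(M5) = exp(−0.000050 × 200) = 0.99005
R(M6) = exp(−0.0012 × 200) = 0.78663
Series (M2, M3, and M4): 0.86071 × 0.91943 × 0.77105 = 0.61018
Series (M5 and M6): 0.99005 × 0.78663 = 0.77880
Parallel (M1, [0.61018], and [0.77880]): 1 − (1 − 0.74082)(1 − 0.61018)(1 − 0.77880) = 0.978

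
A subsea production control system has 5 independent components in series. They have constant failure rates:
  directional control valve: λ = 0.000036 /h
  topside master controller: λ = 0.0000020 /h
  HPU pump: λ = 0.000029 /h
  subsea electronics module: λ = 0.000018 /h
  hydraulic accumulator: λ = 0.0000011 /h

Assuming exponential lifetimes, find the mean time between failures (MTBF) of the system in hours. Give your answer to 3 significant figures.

Series of exponential components: λ_sys = Σ λ_i
λ_sys = 0.000036 + 0.0000020 + 0.000029 + 0.000018 + 0.0000011 = 8.6100e-05 /h
MTBF = 1 / λ_sys = 11600 h

11600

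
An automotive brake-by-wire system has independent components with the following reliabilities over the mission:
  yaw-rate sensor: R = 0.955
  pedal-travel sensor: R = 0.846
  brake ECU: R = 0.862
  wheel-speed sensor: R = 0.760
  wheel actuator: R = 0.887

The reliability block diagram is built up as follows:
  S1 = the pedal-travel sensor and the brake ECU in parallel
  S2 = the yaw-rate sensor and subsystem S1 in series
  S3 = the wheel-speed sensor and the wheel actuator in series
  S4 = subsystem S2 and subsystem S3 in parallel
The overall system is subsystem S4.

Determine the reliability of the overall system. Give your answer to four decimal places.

Parallel (pedal-travel sensor and brake ECU): 1 − (1 − 0.846000)(1 − 0.862000) = 0.978748
Series (yaw-rate sensor and [0.978748]): 0.955000 × 0.978748 = 0.934704
Series (wheel-speed sensor and wheel actuator): 0.760000 × 0.887000 = 0.674120
Parallel ([0.934704] and [0.674120]): 1 − (1 − 0.934704)(1 − 0.674120) = 0.9787

0.9787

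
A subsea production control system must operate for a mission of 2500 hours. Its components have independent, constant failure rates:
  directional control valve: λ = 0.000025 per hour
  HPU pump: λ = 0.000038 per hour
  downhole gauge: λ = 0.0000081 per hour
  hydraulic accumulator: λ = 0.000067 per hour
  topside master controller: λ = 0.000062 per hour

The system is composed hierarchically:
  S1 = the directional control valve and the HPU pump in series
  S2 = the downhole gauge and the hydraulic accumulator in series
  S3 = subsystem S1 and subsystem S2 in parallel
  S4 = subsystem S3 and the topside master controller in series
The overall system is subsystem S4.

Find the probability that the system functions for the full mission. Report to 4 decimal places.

0.8351

R(directional control valve) = exp(−0.000025 × 2500) = 0.939413
R(HPU pump) = exp(−0.000038 × 2500) = 0.909373
R(downhole gauge) = exp(−0.0000081 × 2500) = 0.979954
R(hydraulic accumulator) = exp(−0.000067 × 2500) = 0.845777
R(topside master controller) = exp(−0.000062 × 2500) = 0.856415
Series (directional control valve and HPU pump): 0.939413 × 0.909373 = 0.854277
Series (downhole gauge and hydraulic accumulator): 0.979954 × 0.845777 = 0.828823
Parallel ([0.854277] and [0.828823]): 1 − (1 − 0.854277)(1 − 0.828823) = 0.975056
Series ([0.975056] and topside master controller): 0.975056 × 0.856415 = 0.8351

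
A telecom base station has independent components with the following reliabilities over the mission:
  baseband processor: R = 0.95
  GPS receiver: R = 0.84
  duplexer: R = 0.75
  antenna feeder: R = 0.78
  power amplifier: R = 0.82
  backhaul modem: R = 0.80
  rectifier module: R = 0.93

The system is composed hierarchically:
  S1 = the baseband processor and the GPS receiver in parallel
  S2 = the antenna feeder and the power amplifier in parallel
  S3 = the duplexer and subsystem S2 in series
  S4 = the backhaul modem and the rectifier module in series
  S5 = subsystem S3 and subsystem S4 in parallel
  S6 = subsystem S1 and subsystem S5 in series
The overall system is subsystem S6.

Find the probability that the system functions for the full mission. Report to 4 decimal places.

Parallel (baseband processor and GPS receiver): 1 − (1 − 0.950000)(1 − 0.840000) = 0.992000
Parallel (antenna feeder and power amplifier): 1 − (1 − 0.780000)(1 − 0.820000) = 0.960400
Series (duplexer and [0.960400]): 0.750000 × 0.960400 = 0.720300
Series (backhaul modem and rectifier module): 0.800000 × 0.930000 = 0.744000
Parallel ([0.720300] and [0.744000]): 1 − (1 − 0.720300)(1 − 0.744000) = 0.928397
Series ([0.992000] and [0.928397]): 0.992000 × 0.928397 = 0.9210

0.9210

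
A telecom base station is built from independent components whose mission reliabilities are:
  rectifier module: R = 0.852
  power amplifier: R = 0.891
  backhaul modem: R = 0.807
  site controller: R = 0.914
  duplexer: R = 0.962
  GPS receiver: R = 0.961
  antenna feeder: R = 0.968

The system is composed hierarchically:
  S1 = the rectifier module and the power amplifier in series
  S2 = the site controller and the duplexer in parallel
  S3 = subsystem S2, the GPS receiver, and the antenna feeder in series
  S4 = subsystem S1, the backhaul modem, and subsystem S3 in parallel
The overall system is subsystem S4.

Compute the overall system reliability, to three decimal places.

0.997

Series (rectifier module and power amplifier): 0.85200 × 0.89100 = 0.75913
Parallel (site controller and duplexer): 1 − (1 − 0.91400)(1 − 0.96200) = 0.99673
Series ([0.99673], GPS receiver, and antenna feeder): 0.99673 × 0.96100 × 0.96800 = 0.92721
Parallel ([0.75913], backhaul modem, and [0.92721]): 1 − (1 − 0.75913)(1 − 0.80700)(1 − 0.92721) = 0.997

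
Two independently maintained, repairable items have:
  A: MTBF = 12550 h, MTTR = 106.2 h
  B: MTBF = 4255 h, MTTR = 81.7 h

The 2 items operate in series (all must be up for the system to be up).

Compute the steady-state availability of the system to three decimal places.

0.973

A(A) = MTBF/(MTBF+MTTR) = 12550/(12550+106.2) = 0.991609
A(B) = MTBF/(MTBF+MTTR) = 4255/(4255+81.7) = 0.981161
Series availability: 0.991609 × 0.981161 = 0.973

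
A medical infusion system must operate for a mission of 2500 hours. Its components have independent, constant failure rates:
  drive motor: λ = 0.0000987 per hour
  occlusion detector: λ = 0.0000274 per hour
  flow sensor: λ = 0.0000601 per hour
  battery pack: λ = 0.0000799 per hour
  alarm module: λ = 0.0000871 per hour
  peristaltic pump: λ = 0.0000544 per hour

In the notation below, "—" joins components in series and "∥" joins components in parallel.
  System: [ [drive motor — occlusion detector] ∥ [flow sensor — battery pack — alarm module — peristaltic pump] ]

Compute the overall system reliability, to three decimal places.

R(drive motor) = exp(−0.0000987 × 2500) = 0.78134
R(occlusion detector) = exp(−0.0000274 × 2500) = 0.93379
R(flow sensor) = exp(−0.0000601 × 2500) = 0.86049
R(battery pack) = exp(−0.0000799 × 2500) = 0.81894
R(alarm module) = exp(−0.0000871 × 2500) = 0.80433
R(peristaltic pump) = exp(−0.0000544 × 2500) = 0.87284
Series (drive motor and occlusion detector): 0.78134 × 0.93379 = 0.72961
Series (flow sensor, battery pack, alarm module, and peristaltic pump): 0.86049 × 0.81894 × 0.80433 × 0.87284 = 0.49473
Parallel ([0.72961] and [0.49473]): 1 − (1 − 0.72961)(1 − 0.49473) = 0.863

0.863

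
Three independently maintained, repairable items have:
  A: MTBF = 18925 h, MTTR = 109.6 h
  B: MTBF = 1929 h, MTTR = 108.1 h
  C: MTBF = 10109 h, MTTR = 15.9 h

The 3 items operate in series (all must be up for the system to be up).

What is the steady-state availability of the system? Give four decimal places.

A(A) = MTBF/(MTBF+MTTR) = 18925/(18925+109.6) = 0.994242
A(B) = MTBF/(MTBF+MTTR) = 1929/(1929+108.1) = 0.946934
A(C) = MTBF/(MTBF+MTTR) = 10109/(10109+15.9) = 0.998430
Series availability: 0.994242 × 0.946934 × 0.998430 = 0.9400

0.9400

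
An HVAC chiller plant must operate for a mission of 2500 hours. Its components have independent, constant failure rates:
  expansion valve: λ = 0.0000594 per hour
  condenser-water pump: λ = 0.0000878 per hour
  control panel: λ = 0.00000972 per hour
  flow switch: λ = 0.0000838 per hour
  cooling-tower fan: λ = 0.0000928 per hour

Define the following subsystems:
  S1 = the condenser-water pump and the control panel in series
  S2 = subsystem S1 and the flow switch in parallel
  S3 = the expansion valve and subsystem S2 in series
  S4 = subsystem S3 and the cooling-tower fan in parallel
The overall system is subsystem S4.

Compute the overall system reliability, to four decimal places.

R(expansion valve) = exp(−0.0000594 × 2500) = 0.862000
R(condenser-water pump) = exp(−0.0000878 × 2500) = 0.802920
R(control panel) = exp(−0.00000972 × 2500) = 0.975993
R(flow switch) = exp(−0.0000838 × 2500) = 0.810990
R(cooling-tower fan) = exp(−0.0000928 × 2500) = 0.792946
Series (condenser-water pump and control panel): 0.802920 × 0.975993 = 0.783644
Parallel ([0.783644] and flow switch): 1 − (1 − 0.783644)(1 − 0.810990) = 0.959107
Series (expansion valve and [0.959107]): 0.862000 × 0.959107 = 0.826750
Parallel ([0.826750] and cooling-tower fan): 1 − (1 − 0.826750)(1 − 0.792946) = 0.9641

0.9641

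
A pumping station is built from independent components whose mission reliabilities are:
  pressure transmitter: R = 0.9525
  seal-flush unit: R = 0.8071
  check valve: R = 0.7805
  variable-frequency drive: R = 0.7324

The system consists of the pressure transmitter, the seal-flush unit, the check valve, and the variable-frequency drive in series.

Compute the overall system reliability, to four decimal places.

Series (pressure transmitter, seal-flush unit, check valve, and variable-frequency drive): 0.952500 × 0.807100 × 0.780500 × 0.732400 = 0.4395

0.4395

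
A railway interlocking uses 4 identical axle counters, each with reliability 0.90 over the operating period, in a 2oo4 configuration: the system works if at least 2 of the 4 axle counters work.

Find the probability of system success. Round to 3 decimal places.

0.996

R = Σ_{i=2}^{4} C(4,i) p^i (1−p)^{4−i} with p = 0.90
C(4,2)·0.90^2·0.10^2 = 0.04860
C(4,3)·0.90^3·0.10^1 = 0.29160
C(4,4)·0.90^4·0.10^0 = 0.65610
Sum = 0.996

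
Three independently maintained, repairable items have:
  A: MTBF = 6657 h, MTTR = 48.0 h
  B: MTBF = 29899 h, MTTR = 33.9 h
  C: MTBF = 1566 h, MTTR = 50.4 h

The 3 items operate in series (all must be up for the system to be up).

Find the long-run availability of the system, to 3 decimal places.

A(A) = MTBF/(MTBF+MTTR) = 6657/(6657+48.0) = 0.992841
A(B) = MTBF/(MTBF+MTTR) = 29899/(29899+33.9) = 0.998867
A(C) = MTBF/(MTBF+MTTR) = 1566/(1566+50.4) = 0.968820
Series availability: 0.992841 × 0.998867 × 0.968820 = 0.961

0.961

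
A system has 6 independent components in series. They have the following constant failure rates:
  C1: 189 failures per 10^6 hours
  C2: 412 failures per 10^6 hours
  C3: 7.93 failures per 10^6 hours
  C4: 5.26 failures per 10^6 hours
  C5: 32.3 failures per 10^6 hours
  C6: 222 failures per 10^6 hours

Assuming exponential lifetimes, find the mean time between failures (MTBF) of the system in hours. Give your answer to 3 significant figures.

Series of exponential components: λ_sys = Σ λ_i
λ_sys = 0.000189 + 0.000412 + 0.00000793 + 0.00000526 + 0.0000323 + 0.000222 = 8.6849e-04 /h
MTBF = 1 / λ_sys = 1150 h

1150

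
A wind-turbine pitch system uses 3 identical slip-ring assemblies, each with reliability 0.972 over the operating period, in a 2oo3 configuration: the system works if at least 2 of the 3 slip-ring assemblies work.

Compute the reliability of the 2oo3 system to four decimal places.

0.9977

R = Σ_{i=2}^{3} C(3,i) p^i (1−p)^{3−i} with p = 0.972
C(3,2)·0.972^2·0.028^1 = 0.079362
C(3,3)·0.972^3·0.028^0 = 0.918330
Sum = 0.9977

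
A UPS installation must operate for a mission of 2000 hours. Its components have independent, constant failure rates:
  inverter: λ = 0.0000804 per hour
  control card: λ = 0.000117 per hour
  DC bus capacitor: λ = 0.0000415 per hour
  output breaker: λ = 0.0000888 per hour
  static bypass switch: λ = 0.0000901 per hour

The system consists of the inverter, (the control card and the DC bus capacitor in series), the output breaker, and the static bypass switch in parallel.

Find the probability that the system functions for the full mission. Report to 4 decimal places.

0.9989

R(inverter) = exp(−0.0000804 × 2000) = 0.851462
R(control card) = exp(−0.000117 × 2000) = 0.791362
R(DC bus capacitor) = exp(−0.0000415 × 2000) = 0.920351
R(output breaker) = exp(−0.0000888 × 2000) = 0.837277
R(static bypass switch) = exp(−0.0000901 × 2000) = 0.835103
Series (control card and DC bus capacitor): 0.791362 × 0.920351 = 0.728331
Parallel (inverter, [0.728331], output breaker, and static bypass switch): 1 − (1 − 0.851462)(1 − 0.728331)(1 − 0.837277)(1 − 0.835103) = 0.9989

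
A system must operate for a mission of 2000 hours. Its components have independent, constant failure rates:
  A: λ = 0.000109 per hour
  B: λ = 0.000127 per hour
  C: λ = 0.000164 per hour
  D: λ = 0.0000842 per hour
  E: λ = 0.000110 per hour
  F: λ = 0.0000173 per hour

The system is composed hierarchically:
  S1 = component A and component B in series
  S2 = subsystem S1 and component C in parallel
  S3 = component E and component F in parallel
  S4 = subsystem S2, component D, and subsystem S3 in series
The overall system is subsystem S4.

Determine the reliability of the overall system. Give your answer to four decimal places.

0.7510

R(A) = exp(−0.000109 × 2000) = 0.804125
R(B) = exp(−0.000127 × 2000) = 0.775692
R(C) = exp(−0.000164 × 2000) = 0.720363
R(D) = exp(−0.0000842 × 2000) = 0.845016
R(E) = exp(−0.000110 × 2000) = 0.802519
R(F) = exp(−0.0000173 × 2000) = 0.965992
Series (A and B): 0.804125 × 0.775692 = 0.623753
Parallel ([0.623753] and C): 1 − (1 − 0.623753)(1 − 0.720363) = 0.894787
Parallel (E and F): 1 − (1 − 0.802519)(1 − 0.965992) = 0.993284
Series ([0.894787], D, and [0.993284]): 0.894787 × 0.845016 × 0.993284 = 0.7510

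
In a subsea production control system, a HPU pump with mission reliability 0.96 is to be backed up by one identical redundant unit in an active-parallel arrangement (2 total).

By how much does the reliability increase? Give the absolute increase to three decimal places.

0.038

R_before = 0.96
R_after = 1 − (1 − 0.96)^2 = 0.998
ΔR = 0.998 − 0.96 = 0.038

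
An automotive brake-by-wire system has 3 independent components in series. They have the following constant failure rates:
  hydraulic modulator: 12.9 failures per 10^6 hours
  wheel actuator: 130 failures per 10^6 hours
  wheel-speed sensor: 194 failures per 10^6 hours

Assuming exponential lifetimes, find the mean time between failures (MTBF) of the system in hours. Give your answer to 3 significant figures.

Series of exponential components: λ_sys = Σ λ_i
λ_sys = 0.0000129 + 0.000130 + 0.000194 = 3.3690e-04 /h
MTBF = 1 / λ_sys = 2970 h

2970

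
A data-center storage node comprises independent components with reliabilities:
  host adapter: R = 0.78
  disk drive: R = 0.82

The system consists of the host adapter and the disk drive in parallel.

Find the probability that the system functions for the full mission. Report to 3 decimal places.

Parallel (host adapter and disk drive): 1 − (1 − 0.78000)(1 − 0.82000) = 0.960

0.960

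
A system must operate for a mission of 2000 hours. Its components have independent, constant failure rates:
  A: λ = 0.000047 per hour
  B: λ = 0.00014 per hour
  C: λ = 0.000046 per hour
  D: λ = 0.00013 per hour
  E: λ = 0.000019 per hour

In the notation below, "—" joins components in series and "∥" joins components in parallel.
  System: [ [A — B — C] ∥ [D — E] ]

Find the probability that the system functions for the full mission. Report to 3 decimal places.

0.904

R(A) = exp(−0.000047 × 2000) = 0.91028
R(B) = exp(−0.00014 × 2000) = 0.75578
R(C) = exp(−0.000046 × 2000) = 0.91211
R(D) = exp(−0.00013 × 2000) = 0.77105
R(E) = exp(−0.000019 × 2000) = 0.96271
Series (A, B, and C): 0.91028 × 0.75578 × 0.91211 = 0.62751
Series (D and E): 0.77105 × 0.96271 = 0.74230
Parallel ([0.62751] and [0.74230]): 1 − (1 − 0.62751)(1 − 0.74230) = 0.904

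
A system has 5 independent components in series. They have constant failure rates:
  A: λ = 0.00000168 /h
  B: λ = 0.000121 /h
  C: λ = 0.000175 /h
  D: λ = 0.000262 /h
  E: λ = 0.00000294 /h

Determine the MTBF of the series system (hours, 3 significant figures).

1780

Series of exponential components: λ_sys = Σ λ_i
λ_sys = 0.00000168 + 0.000121 + 0.000175 + 0.000262 + 0.00000294 = 5.6262e-04 /h
MTBF = 1 / λ_sys = 1780 h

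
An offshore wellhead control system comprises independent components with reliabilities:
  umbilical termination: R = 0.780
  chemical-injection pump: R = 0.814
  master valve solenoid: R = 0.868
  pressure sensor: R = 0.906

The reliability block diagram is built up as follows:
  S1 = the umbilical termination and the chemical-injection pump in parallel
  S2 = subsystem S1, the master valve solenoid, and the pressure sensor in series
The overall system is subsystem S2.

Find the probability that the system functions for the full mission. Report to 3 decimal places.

Parallel (umbilical termination and chemical-injection pump): 1 − (1 − 0.78000)(1 − 0.81400) = 0.95908
Series ([0.95908], master valve solenoid, and pressure sensor): 0.95908 × 0.86800 × 0.90600 = 0.754

0.754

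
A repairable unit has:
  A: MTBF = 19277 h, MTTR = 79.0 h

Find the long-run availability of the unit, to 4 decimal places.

A(A) = MTBF/(MTBF+MTTR) = 19277/(19277+79.0) = 0.9959

0.9959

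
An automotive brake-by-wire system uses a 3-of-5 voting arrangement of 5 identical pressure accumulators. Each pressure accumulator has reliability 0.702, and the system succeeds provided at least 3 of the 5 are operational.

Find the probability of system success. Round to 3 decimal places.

0.840

R = Σ_{i=3}^{5} C(5,i) p^i (1−p)^{5−i} with p = 0.702
C(5,3)·0.702^3·0.298^2 = 0.30722
C(5,4)·0.702^4·0.298^1 = 0.36186
C(5,5)·0.702^5·0.298^0 = 0.17048
Sum = 0.840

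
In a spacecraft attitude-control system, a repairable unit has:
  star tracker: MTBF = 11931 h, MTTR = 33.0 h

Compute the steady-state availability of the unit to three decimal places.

A(star tracker) = MTBF/(MTBF+MTTR) = 11931/(11931+33.0) = 0.997

0.997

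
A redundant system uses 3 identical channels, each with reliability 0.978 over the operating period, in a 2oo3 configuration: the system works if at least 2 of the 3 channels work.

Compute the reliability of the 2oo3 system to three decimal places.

R = Σ_{i=2}^{3} C(3,i) p^i (1−p)^{3−i} with p = 0.978
C(3,2)·0.978^2·0.022^1 = 0.06313
C(3,3)·0.978^3·0.022^0 = 0.93544
Sum = 0.999

0.999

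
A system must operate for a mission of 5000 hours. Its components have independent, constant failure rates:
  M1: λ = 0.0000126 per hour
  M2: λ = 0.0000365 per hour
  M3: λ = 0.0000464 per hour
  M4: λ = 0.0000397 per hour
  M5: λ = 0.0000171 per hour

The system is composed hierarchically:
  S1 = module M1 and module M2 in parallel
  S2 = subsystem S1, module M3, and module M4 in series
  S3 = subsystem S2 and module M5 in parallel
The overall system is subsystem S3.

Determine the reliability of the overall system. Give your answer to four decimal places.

R(M1) = exp(−0.0000126 × 5000) = 0.938943
R(M2) = exp(−0.0000365 × 5000) = 0.833185
R(M3) = exp(−0.0000464 × 5000) = 0.792946
R(M4) = exp(−0.0000397 × 5000) = 0.819960
R(M5) = exp(−0.0000171 × 5000) = 0.918053
Parallel (M1 and M2): 1 − (1 − 0.938943)(1 − 0.833185) = 0.989815
Series ([0.989815], M3, and M4): 0.989815 × 0.792946 × 0.819960 = 0.643562
Parallel ([0.643562] and M5): 1 − (1 − 0.643562)(1 − 0.918053) = 0.9708

0.9708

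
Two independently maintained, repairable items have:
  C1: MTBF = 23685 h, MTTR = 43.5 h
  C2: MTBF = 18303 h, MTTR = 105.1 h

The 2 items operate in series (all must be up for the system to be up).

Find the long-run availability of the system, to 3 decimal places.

0.992

A(C1) = MTBF/(MTBF+MTTR) = 23685/(23685+43.5) = 0.998167
A(C2) = MTBF/(MTBF+MTTR) = 18303/(18303+105.1) = 0.994291
Series availability: 0.998167 × 0.994291 = 0.992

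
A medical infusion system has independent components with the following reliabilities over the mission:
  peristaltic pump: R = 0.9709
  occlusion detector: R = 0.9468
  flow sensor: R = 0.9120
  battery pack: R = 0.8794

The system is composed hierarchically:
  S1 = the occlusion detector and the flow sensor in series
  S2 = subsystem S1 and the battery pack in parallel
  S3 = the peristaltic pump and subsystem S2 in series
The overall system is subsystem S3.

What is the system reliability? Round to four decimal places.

Series (occlusion detector and flow sensor): 0.946800 × 0.912000 = 0.863482
Parallel ([0.863482] and battery pack): 1 − (1 − 0.863482)(1 − 0.879400) = 0.983536
Series (peristaltic pump and [0.983536]): 0.970900 × 0.983536 = 0.9549

0.9549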